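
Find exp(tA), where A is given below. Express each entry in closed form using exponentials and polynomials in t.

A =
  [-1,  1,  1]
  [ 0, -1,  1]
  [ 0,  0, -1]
e^{tA} =
  [exp(-t), t*exp(-t), t^2*exp(-t)/2 + t*exp(-t)]
  [0, exp(-t), t*exp(-t)]
  [0, 0, exp(-t)]

Strategy: write A = P · J · P⁻¹ where J is a Jordan canonical form, so e^{tA} = P · e^{tJ} · P⁻¹, and e^{tJ} can be computed block-by-block.

A has Jordan form
J =
  [-1,  1,  0]
  [ 0, -1,  1]
  [ 0,  0, -1]
(up to reordering of blocks).

Per-block formulas:
  For a 3×3 Jordan block J_3(-1): exp(t · J_3(-1)) = e^(-1t)·(I + t·N + (t^2/2)·N^2), where N is the 3×3 nilpotent shift.

After assembling e^{tJ} and conjugating by P, we get:

e^{tA} =
  [exp(-t), t*exp(-t), t^2*exp(-t)/2 + t*exp(-t)]
  [0, exp(-t), t*exp(-t)]
  [0, 0, exp(-t)]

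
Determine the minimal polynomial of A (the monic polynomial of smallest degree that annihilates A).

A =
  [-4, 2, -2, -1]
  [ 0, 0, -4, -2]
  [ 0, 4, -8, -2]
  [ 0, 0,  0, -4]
x^2 + 8*x + 16

The characteristic polynomial is χ_A(x) = (x + 4)^4, so the eigenvalues are known. The minimal polynomial is
  m_A(x) = Π_λ (x − λ)^{k_λ}
where k_λ is the size of the *largest* Jordan block for λ (equivalently, the smallest k with (A − λI)^k v = 0 for every generalised eigenvector v of λ).

  λ = -4: largest Jordan block has size 2, contributing (x + 4)^2

So m_A(x) = (x + 4)^2 = x^2 + 8*x + 16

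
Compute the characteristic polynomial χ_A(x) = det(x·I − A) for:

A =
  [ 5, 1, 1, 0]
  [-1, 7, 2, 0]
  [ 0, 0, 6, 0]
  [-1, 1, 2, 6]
x^4 - 24*x^3 + 216*x^2 - 864*x + 1296

Expanding det(x·I − A) (e.g. by cofactor expansion or by noting that A is similar to its Jordan form J, which has the same characteristic polynomial as A) gives
  χ_A(x) = x^4 - 24*x^3 + 216*x^2 - 864*x + 1296
which factors as (x - 6)^4. The eigenvalues (with algebraic multiplicities) are λ = 6 with multiplicity 4.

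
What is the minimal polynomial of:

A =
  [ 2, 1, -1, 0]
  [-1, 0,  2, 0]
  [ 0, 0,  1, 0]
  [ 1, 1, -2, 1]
x^3 - 3*x^2 + 3*x - 1

The characteristic polynomial is χ_A(x) = (x - 1)^4, so the eigenvalues are known. The minimal polynomial is
  m_A(x) = Π_λ (x − λ)^{k_λ}
where k_λ is the size of the *largest* Jordan block for λ (equivalently, the smallest k with (A − λI)^k v = 0 for every generalised eigenvector v of λ).

  λ = 1: largest Jordan block has size 3, contributing (x − 1)^3

So m_A(x) = (x - 1)^3 = x^3 - 3*x^2 + 3*x - 1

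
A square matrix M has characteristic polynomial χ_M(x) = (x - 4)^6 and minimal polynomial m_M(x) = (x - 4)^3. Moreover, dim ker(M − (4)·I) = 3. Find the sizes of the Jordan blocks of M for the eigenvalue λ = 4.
Block sizes for λ = 4: [3, 2, 1]

Step 1 — from the characteristic polynomial, algebraic multiplicity of λ = 4 is 6. From dim ker(M − (4)·I) = 3, there are exactly 3 Jordan blocks for λ = 4.
Step 2 — from the minimal polynomial, the factor (x − 4)^3 tells us the largest block for λ = 4 has size 3.
Step 3 — with total size 6, 3 blocks, and largest block 3, the block sizes (in nonincreasing order) are [3, 2, 1].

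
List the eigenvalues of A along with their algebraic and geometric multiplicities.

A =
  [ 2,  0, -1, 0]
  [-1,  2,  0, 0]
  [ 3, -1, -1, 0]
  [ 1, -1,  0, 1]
λ = 1: alg = 4, geom = 2

Step 1 — factor the characteristic polynomial to read off the algebraic multiplicities:
  χ_A(x) = (x - 1)^4

Step 2 — compute geometric multiplicities via the rank-nullity identity g(λ) = n − rank(A − λI):
  rank(A − (1)·I) = 2, so dim ker(A − (1)·I) = n − 2 = 2

Summary:
  λ = 1: algebraic multiplicity = 4, geometric multiplicity = 2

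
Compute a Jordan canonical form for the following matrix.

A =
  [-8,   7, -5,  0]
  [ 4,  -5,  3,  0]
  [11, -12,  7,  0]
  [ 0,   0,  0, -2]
J_3(-2) ⊕ J_1(-2)

The characteristic polynomial is
  det(x·I − A) = x^4 + 8*x^3 + 24*x^2 + 32*x + 16 = (x + 2)^4

Eigenvalues and multiplicities (the geometric multiplicity of λ is n − rank(A − λI), which equals the number of Jordan blocks for λ):
  λ = -2: algebraic multiplicity = 4, geometric multiplicity = 2

Determining the block sizes for each eigenvalue:
  λ = -2: with am = 4 and gm = 2, the partition is not yet determined (e.g. several partitions of 4 into 2 parts exist). Let N = A − (-2)·I. Computing rank(N^1) = 2, rank(N^2) = 1, rank(N^3) = 0; the number of blocks of size ≥ j is rank(N^{j−1}) − rank(N^j), giving [2, 1, 1]. So we have 1 block(s) of size 3, 1 block(s) of size 1 → block sizes [3, 1]

Assembling the blocks gives a Jordan form
J =
  [-2,  1,  0,  0]
  [ 0, -2,  1,  0]
  [ 0,  0, -2,  0]
  [ 0,  0,  0, -2]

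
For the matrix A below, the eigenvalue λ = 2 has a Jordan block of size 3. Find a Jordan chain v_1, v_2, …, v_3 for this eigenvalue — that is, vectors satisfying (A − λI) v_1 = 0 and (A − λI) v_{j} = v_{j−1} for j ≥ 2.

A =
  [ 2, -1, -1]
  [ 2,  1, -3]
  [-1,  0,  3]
A Jordan chain for λ = 2 of length 3:
v_1 = (-1, 1, -1)ᵀ
v_2 = (0, 2, -1)ᵀ
v_3 = (1, 0, 0)ᵀ

Let N = A − (2)·I. We want v_3 with N^3 v_3 = 0 but N^2 v_3 ≠ 0; then v_{j-1} := N · v_j for j = 3, …, 2.

Pick v_3 = (1, 0, 0)ᵀ.
Then v_2 = N · v_3 = (0, 2, -1)ᵀ.
Then v_1 = N · v_2 = (-1, 1, -1)ᵀ.

Sanity check: (A − (2)·I) v_1 = (0, 0, 0)ᵀ = 0. ✓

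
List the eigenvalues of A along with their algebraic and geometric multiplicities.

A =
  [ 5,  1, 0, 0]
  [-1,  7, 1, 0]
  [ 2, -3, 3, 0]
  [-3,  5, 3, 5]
λ = 5: alg = 4, geom = 2

Step 1 — factor the characteristic polynomial to read off the algebraic multiplicities:
  χ_A(x) = (x - 5)^4

Step 2 — compute geometric multiplicities via the rank-nullity identity g(λ) = n − rank(A − λI):
  rank(A − (5)·I) = 2, so dim ker(A − (5)·I) = n − 2 = 2

Summary:
  λ = 5: algebraic multiplicity = 4, geometric multiplicity = 2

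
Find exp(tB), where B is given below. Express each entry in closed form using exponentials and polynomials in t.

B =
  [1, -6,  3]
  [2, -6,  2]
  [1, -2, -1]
e^{tB} =
  [3*t*exp(-2*t) + exp(-2*t), -6*t*exp(-2*t), 3*t*exp(-2*t)]
  [2*t*exp(-2*t), -4*t*exp(-2*t) + exp(-2*t), 2*t*exp(-2*t)]
  [t*exp(-2*t), -2*t*exp(-2*t), t*exp(-2*t) + exp(-2*t)]

Strategy: write B = P · J · P⁻¹ where J is a Jordan canonical form, so e^{tB} = P · e^{tJ} · P⁻¹, and e^{tJ} can be computed block-by-block.

B has Jordan form
J =
  [-2,  1,  0]
  [ 0, -2,  0]
  [ 0,  0, -2]
(up to reordering of blocks).

Per-block formulas:
  For a 1×1 block at λ = -2: exp(t · [-2]) = [e^(-2t)].
  For a 2×2 Jordan block J_2(-2): exp(t · J_2(-2)) = e^(-2t)·(I + t·N), where N is the 2×2 nilpotent shift.

After assembling e^{tJ} and conjugating by P, we get:

e^{tB} =
  [3*t*exp(-2*t) + exp(-2*t), -6*t*exp(-2*t), 3*t*exp(-2*t)]
  [2*t*exp(-2*t), -4*t*exp(-2*t) + exp(-2*t), 2*t*exp(-2*t)]
  [t*exp(-2*t), -2*t*exp(-2*t), t*exp(-2*t) + exp(-2*t)]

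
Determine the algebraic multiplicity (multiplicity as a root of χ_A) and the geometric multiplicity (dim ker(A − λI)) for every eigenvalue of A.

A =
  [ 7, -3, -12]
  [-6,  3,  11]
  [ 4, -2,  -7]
λ = 1: alg = 3, geom = 1

Step 1 — factor the characteristic polynomial to read off the algebraic multiplicities:
  χ_A(x) = (x - 1)^3

Step 2 — compute geometric multiplicities via the rank-nullity identity g(λ) = n − rank(A − λI):
  rank(A − (1)·I) = 2, so dim ker(A − (1)·I) = n − 2 = 1

Summary:
  λ = 1: algebraic multiplicity = 3, geometric multiplicity = 1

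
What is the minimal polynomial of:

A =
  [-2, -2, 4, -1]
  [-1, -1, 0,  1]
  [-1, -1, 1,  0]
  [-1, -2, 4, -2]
x^2 + 2*x + 1

The characteristic polynomial is χ_A(x) = (x + 1)^4, so the eigenvalues are known. The minimal polynomial is
  m_A(x) = Π_λ (x − λ)^{k_λ}
where k_λ is the size of the *largest* Jordan block for λ (equivalently, the smallest k with (A − λI)^k v = 0 for every generalised eigenvector v of λ).

  λ = -1: largest Jordan block has size 2, contributing (x + 1)^2

So m_A(x) = (x + 1)^2 = x^2 + 2*x + 1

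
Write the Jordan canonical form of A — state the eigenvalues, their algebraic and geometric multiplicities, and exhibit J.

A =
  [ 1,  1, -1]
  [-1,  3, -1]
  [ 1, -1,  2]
J_3(2)

The characteristic polynomial is
  det(x·I − A) = x^3 - 6*x^2 + 12*x - 8 = (x - 2)^3

Eigenvalues and multiplicities (the geometric multiplicity of λ is n − rank(A − λI), which equals the number of Jordan blocks for λ):
  λ = 2: algebraic multiplicity = 3, geometric multiplicity = 1

Determining the block sizes for each eigenvalue:
  λ = 2: one block (gm = 1), so the single block has size am = 3 → block sizes [3]

Assembling the blocks gives a Jordan form
J =
  [2, 1, 0]
  [0, 2, 1]
  [0, 0, 2]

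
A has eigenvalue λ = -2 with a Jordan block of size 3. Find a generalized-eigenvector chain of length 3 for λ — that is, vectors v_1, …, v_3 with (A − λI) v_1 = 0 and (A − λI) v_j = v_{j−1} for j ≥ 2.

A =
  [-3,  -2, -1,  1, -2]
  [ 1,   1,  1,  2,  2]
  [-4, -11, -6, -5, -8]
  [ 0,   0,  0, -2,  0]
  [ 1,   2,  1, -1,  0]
A Jordan chain for λ = -2 of length 3:
v_1 = (1, 0, 1, 0, -1)ᵀ
v_2 = (-1, 1, -4, 0, 1)ᵀ
v_3 = (1, 0, 0, 0, 0)ᵀ

Let N = A − (-2)·I. We want v_3 with N^3 v_3 = 0 but N^2 v_3 ≠ 0; then v_{j-1} := N · v_j for j = 3, …, 2.

Pick v_3 = (1, 0, 0, 0, 0)ᵀ.
Then v_2 = N · v_3 = (-1, 1, -4, 0, 1)ᵀ.
Then v_1 = N · v_2 = (1, 0, 1, 0, -1)ᵀ.

Sanity check: (A − (-2)·I) v_1 = (0, 0, 0, 0, 0)ᵀ = 0. ✓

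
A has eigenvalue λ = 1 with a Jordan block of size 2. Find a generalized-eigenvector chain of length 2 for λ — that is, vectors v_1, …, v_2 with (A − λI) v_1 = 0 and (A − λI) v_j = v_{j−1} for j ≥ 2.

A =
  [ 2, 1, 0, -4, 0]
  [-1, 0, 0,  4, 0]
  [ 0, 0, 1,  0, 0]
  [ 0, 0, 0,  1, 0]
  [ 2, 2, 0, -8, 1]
A Jordan chain for λ = 1 of length 2:
v_1 = (1, -1, 0, 0, 2)ᵀ
v_2 = (1, 0, 0, 0, 0)ᵀ

Let N = A − (1)·I. We want v_2 with N^2 v_2 = 0 but N^1 v_2 ≠ 0; then v_{j-1} := N · v_j for j = 2, …, 2.

Pick v_2 = (1, 0, 0, 0, 0)ᵀ.
Then v_1 = N · v_2 = (1, -1, 0, 0, 2)ᵀ.

Sanity check: (A − (1)·I) v_1 = (0, 0, 0, 0, 0)ᵀ = 0. ✓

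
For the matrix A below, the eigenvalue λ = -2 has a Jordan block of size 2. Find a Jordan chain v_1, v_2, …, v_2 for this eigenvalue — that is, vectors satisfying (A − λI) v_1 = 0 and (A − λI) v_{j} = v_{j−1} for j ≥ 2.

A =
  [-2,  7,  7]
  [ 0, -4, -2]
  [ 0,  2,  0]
A Jordan chain for λ = -2 of length 2:
v_1 = (7, -2, 2)ᵀ
v_2 = (0, 1, 0)ᵀ

Let N = A − (-2)·I. We want v_2 with N^2 v_2 = 0 but N^1 v_2 ≠ 0; then v_{j-1} := N · v_j for j = 2, …, 2.

Pick v_2 = (0, 1, 0)ᵀ.
Then v_1 = N · v_2 = (7, -2, 2)ᵀ.

Sanity check: (A − (-2)·I) v_1 = (0, 0, 0)ᵀ = 0. ✓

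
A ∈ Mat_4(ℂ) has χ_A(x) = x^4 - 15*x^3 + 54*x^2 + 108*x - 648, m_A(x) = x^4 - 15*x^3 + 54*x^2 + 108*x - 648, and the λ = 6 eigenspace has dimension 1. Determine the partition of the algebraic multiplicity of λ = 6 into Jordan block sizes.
Block sizes for λ = 6: [3]

Step 1 — from the characteristic polynomial, algebraic multiplicity of λ = 6 is 3. From dim ker(A − (6)·I) = 1, there are exactly 1 Jordan blocks for λ = 6.
Step 2 — from the minimal polynomial, the factor (x − 6)^3 tells us the largest block for λ = 6 has size 3.
Step 3 — with total size 3, 1 blocks, and largest block 3, the block sizes (in nonincreasing order) are [3].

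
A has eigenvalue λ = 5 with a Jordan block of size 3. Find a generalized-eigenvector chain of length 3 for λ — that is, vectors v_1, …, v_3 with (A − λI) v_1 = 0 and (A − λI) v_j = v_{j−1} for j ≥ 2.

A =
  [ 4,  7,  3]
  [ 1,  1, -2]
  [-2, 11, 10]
A Jordan chain for λ = 5 of length 3:
v_1 = (2, -1, 3)ᵀ
v_2 = (-1, 1, -2)ᵀ
v_3 = (1, 0, 0)ᵀ

Let N = A − (5)·I. We want v_3 with N^3 v_3 = 0 but N^2 v_3 ≠ 0; then v_{j-1} := N · v_j for j = 3, …, 2.

Pick v_3 = (1, 0, 0)ᵀ.
Then v_2 = N · v_3 = (-1, 1, -2)ᵀ.
Then v_1 = N · v_2 = (2, -1, 3)ᵀ.

Sanity check: (A − (5)·I) v_1 = (0, 0, 0)ᵀ = 0. ✓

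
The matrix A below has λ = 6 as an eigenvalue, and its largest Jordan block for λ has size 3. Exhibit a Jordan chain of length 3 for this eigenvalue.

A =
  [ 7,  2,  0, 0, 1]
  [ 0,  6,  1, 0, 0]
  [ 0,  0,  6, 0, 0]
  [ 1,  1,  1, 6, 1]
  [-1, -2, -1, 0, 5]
A Jordan chain for λ = 6 of length 3:
v_1 = (1, 0, 0, 0, -1)ᵀ
v_2 = (0, 1, 0, 1, -1)ᵀ
v_3 = (0, 0, 1, 0, 0)ᵀ

Let N = A − (6)·I. We want v_3 with N^3 v_3 = 0 but N^2 v_3 ≠ 0; then v_{j-1} := N · v_j for j = 3, …, 2.

Pick v_3 = (0, 0, 1, 0, 0)ᵀ.
Then v_2 = N · v_3 = (0, 1, 0, 1, -1)ᵀ.
Then v_1 = N · v_2 = (1, 0, 0, 0, -1)ᵀ.

Sanity check: (A − (6)·I) v_1 = (0, 0, 0, 0, 0)ᵀ = 0. ✓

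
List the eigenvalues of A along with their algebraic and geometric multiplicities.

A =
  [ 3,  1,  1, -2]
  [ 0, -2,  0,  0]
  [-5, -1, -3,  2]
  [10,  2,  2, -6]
λ = -2: alg = 4, geom = 3

Step 1 — factor the characteristic polynomial to read off the algebraic multiplicities:
  χ_A(x) = (x + 2)^4

Step 2 — compute geometric multiplicities via the rank-nullity identity g(λ) = n − rank(A − λI):
  rank(A − (-2)·I) = 1, so dim ker(A − (-2)·I) = n − 1 = 3

Summary:
  λ = -2: algebraic multiplicity = 4, geometric multiplicity = 3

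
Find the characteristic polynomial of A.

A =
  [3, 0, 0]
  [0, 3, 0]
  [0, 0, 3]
x^3 - 9*x^2 + 27*x - 27

Expanding det(x·I − A) (e.g. by cofactor expansion or by noting that A is similar to its Jordan form J, which has the same characteristic polynomial as A) gives
  χ_A(x) = x^3 - 9*x^2 + 27*x - 27
which factors as (x - 3)^3. The eigenvalues (with algebraic multiplicities) are λ = 3 with multiplicity 3.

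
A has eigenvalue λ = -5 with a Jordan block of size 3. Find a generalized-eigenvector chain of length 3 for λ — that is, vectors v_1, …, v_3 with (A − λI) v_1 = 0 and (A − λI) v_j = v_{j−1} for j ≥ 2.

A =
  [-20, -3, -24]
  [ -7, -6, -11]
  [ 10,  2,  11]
A Jordan chain for λ = -5 of length 3:
v_1 = (6, 2, -4)ᵀ
v_2 = (-15, -7, 10)ᵀ
v_3 = (1, 0, 0)ᵀ

Let N = A − (-5)·I. We want v_3 with N^3 v_3 = 0 but N^2 v_3 ≠ 0; then v_{j-1} := N · v_j for j = 3, …, 2.

Pick v_3 = (1, 0, 0)ᵀ.
Then v_2 = N · v_3 = (-15, -7, 10)ᵀ.
Then v_1 = N · v_2 = (6, 2, -4)ᵀ.

Sanity check: (A − (-5)·I) v_1 = (0, 0, 0)ᵀ = 0. ✓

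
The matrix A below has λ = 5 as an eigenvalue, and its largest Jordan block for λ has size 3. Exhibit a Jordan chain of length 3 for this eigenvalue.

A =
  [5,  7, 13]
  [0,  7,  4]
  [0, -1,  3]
A Jordan chain for λ = 5 of length 3:
v_1 = (1, 0, 0)ᵀ
v_2 = (7, 2, -1)ᵀ
v_3 = (0, 1, 0)ᵀ

Let N = A − (5)·I. We want v_3 with N^3 v_3 = 0 but N^2 v_3 ≠ 0; then v_{j-1} := N · v_j for j = 3, …, 2.

Pick v_3 = (0, 1, 0)ᵀ.
Then v_2 = N · v_3 = (7, 2, -1)ᵀ.
Then v_1 = N · v_2 = (1, 0, 0)ᵀ.

Sanity check: (A − (5)·I) v_1 = (0, 0, 0)ᵀ = 0. ✓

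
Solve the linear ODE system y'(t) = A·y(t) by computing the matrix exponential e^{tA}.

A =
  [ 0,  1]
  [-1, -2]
e^{tA} =
  [t*exp(-t) + exp(-t), t*exp(-t)]
  [-t*exp(-t), -t*exp(-t) + exp(-t)]

Strategy: write A = P · J · P⁻¹ where J is a Jordan canonical form, so e^{tA} = P · e^{tJ} · P⁻¹, and e^{tJ} can be computed block-by-block.

A has Jordan form
J =
  [-1,  1]
  [ 0, -1]
(up to reordering of blocks).

Per-block formulas:
  For a 2×2 Jordan block J_2(-1): exp(t · J_2(-1)) = e^(-1t)·(I + t·N), where N is the 2×2 nilpotent shift.

After assembling e^{tJ} and conjugating by P, we get:

e^{tA} =
  [t*exp(-t) + exp(-t), t*exp(-t)]
  [-t*exp(-t), -t*exp(-t) + exp(-t)]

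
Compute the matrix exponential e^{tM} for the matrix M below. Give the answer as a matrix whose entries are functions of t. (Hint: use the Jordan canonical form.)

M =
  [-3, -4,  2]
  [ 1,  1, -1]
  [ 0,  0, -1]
e^{tM} =
  [-2*t*exp(-t) + exp(-t), -4*t*exp(-t), 2*t*exp(-t)]
  [t*exp(-t), 2*t*exp(-t) + exp(-t), -t*exp(-t)]
  [0, 0, exp(-t)]

Strategy: write M = P · J · P⁻¹ where J is a Jordan canonical form, so e^{tM} = P · e^{tJ} · P⁻¹, and e^{tJ} can be computed block-by-block.

M has Jordan form
J =
  [-1,  1,  0]
  [ 0, -1,  0]
  [ 0,  0, -1]
(up to reordering of blocks).

Per-block formulas:
  For a 1×1 block at λ = -1: exp(t · [-1]) = [e^(-1t)].
  For a 2×2 Jordan block J_2(-1): exp(t · J_2(-1)) = e^(-1t)·(I + t·N), where N is the 2×2 nilpotent shift.

After assembling e^{tJ} and conjugating by P, we get:

e^{tM} =
  [-2*t*exp(-t) + exp(-t), -4*t*exp(-t), 2*t*exp(-t)]
  [t*exp(-t), 2*t*exp(-t) + exp(-t), -t*exp(-t)]
  [0, 0, exp(-t)]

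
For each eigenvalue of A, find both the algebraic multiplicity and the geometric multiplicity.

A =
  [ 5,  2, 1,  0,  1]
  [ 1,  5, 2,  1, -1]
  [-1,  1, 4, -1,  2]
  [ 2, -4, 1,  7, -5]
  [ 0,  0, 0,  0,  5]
λ = 5: alg = 4, geom = 2; λ = 6: alg = 1, geom = 1

Step 1 — factor the characteristic polynomial to read off the algebraic multiplicities:
  χ_A(x) = (x - 6)*(x - 5)^4

Step 2 — compute geometric multiplicities via the rank-nullity identity g(λ) = n − rank(A − λI):
  rank(A − (5)·I) = 3, so dim ker(A − (5)·I) = n − 3 = 2
  rank(A − (6)·I) = 4, so dim ker(A − (6)·I) = n − 4 = 1

Summary:
  λ = 5: algebraic multiplicity = 4, geometric multiplicity = 2
  λ = 6: algebraic multiplicity = 1, geometric multiplicity = 1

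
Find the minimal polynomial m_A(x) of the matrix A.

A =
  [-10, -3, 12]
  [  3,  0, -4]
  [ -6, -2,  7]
x^2 + 2*x + 1

The characteristic polynomial is χ_A(x) = (x + 1)^3, so the eigenvalues are known. The minimal polynomial is
  m_A(x) = Π_λ (x − λ)^{k_λ}
where k_λ is the size of the *largest* Jordan block for λ (equivalently, the smallest k with (A − λI)^k v = 0 for every generalised eigenvector v of λ).

  λ = -1: largest Jordan block has size 2, contributing (x + 1)^2

So m_A(x) = (x + 1)^2 = x^2 + 2*x + 1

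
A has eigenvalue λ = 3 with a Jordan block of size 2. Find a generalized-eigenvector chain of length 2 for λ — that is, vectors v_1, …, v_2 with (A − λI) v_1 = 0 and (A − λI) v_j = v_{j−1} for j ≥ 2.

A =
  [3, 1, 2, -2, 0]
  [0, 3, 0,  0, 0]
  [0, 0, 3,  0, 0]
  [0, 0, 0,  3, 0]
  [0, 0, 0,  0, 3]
A Jordan chain for λ = 3 of length 2:
v_1 = (1, 0, 0, 0, 0)ᵀ
v_2 = (0, 1, 0, 0, 0)ᵀ

Let N = A − (3)·I. We want v_2 with N^2 v_2 = 0 but N^1 v_2 ≠ 0; then v_{j-1} := N · v_j for j = 2, …, 2.

Pick v_2 = (0, 1, 0, 0, 0)ᵀ.
Then v_1 = N · v_2 = (1, 0, 0, 0, 0)ᵀ.

Sanity check: (A − (3)·I) v_1 = (0, 0, 0, 0, 0)ᵀ = 0. ✓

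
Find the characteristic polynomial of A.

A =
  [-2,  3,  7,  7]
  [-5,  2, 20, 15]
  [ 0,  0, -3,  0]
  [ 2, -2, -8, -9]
x^4 + 12*x^3 + 54*x^2 + 108*x + 81

Expanding det(x·I − A) (e.g. by cofactor expansion or by noting that A is similar to its Jordan form J, which has the same characteristic polynomial as A) gives
  χ_A(x) = x^4 + 12*x^3 + 54*x^2 + 108*x + 81
which factors as (x + 3)^4. The eigenvalues (with algebraic multiplicities) are λ = -3 with multiplicity 4.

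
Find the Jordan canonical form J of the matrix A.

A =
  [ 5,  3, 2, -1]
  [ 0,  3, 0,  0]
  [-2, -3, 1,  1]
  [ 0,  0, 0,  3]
J_2(3) ⊕ J_1(3) ⊕ J_1(3)

The characteristic polynomial is
  det(x·I − A) = x^4 - 12*x^3 + 54*x^2 - 108*x + 81 = (x - 3)^4

Eigenvalues and multiplicities (the geometric multiplicity of λ is n − rank(A − λI), which equals the number of Jordan blocks for λ):
  λ = 3: algebraic multiplicity = 4, geometric multiplicity = 3

Determining the block sizes for each eigenvalue:
  λ = 3: 3 blocks summing to 4 forces exactly one block of size 2 and the rest size 1 → block sizes [2, 1, 1]

Assembling the blocks gives a Jordan form
J =
  [3, 1, 0, 0]
  [0, 3, 0, 0]
  [0, 0, 3, 0]
  [0, 0, 0, 3]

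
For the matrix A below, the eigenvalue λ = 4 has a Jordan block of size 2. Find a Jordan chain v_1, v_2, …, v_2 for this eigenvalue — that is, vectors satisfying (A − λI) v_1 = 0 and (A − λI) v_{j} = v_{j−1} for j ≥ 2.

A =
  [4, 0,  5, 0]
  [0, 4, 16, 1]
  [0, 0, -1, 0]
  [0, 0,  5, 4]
A Jordan chain for λ = 4 of length 2:
v_1 = (0, 1, 0, 0)ᵀ
v_2 = (0, 0, 0, 1)ᵀ

Let N = A − (4)·I. We want v_2 with N^2 v_2 = 0 but N^1 v_2 ≠ 0; then v_{j-1} := N · v_j for j = 2, …, 2.

Pick v_2 = (0, 0, 0, 1)ᵀ.
Then v_1 = N · v_2 = (0, 1, 0, 0)ᵀ.

Sanity check: (A − (4)·I) v_1 = (0, 0, 0, 0)ᵀ = 0. ✓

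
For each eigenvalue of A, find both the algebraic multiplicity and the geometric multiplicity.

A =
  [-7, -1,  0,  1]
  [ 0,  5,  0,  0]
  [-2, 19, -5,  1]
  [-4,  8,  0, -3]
λ = -5: alg = 3, geom = 2; λ = 5: alg = 1, geom = 1

Step 1 — factor the characteristic polynomial to read off the algebraic multiplicities:
  χ_A(x) = (x - 5)*(x + 5)^3

Step 2 — compute geometric multiplicities via the rank-nullity identity g(λ) = n − rank(A − λI):
  rank(A − (-5)·I) = 2, so dim ker(A − (-5)·I) = n − 2 = 2
  rank(A − (5)·I) = 3, so dim ker(A − (5)·I) = n − 3 = 1

Summary:
  λ = -5: algebraic multiplicity = 3, geometric multiplicity = 2
  λ = 5: algebraic multiplicity = 1, geometric multiplicity = 1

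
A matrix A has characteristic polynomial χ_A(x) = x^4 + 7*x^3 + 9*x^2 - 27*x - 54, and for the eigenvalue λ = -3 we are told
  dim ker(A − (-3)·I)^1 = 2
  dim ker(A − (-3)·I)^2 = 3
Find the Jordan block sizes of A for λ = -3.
Block sizes for λ = -3: [2, 1]

From the dimensions of kernels of powers, the number of Jordan blocks of size at least j is d_j − d_{j−1} where d_j = dim ker(N^j) (with d_0 = 0). Computing the differences gives [2, 1].
The number of blocks of size exactly k is (#blocks of size ≥ k) − (#blocks of size ≥ k + 1), so the partition is: 1 block(s) of size 1, 1 block(s) of size 2.
In nonincreasing order the block sizes are [2, 1].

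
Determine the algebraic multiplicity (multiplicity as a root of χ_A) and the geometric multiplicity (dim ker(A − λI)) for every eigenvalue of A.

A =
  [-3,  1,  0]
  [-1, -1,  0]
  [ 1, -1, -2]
λ = -2: alg = 3, geom = 2

Step 1 — factor the characteristic polynomial to read off the algebraic multiplicities:
  χ_A(x) = (x + 2)^3

Step 2 — compute geometric multiplicities via the rank-nullity identity g(λ) = n − rank(A − λI):
  rank(A − (-2)·I) = 1, so dim ker(A − (-2)·I) = n − 1 = 2

Summary:
  λ = -2: algebraic multiplicity = 3, geometric multiplicity = 2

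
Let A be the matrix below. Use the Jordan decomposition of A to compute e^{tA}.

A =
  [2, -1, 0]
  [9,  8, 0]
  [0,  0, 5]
e^{tA} =
  [-3*t*exp(5*t) + exp(5*t), -t*exp(5*t), 0]
  [9*t*exp(5*t), 3*t*exp(5*t) + exp(5*t), 0]
  [0, 0, exp(5*t)]

Strategy: write A = P · J · P⁻¹ where J is a Jordan canonical form, so e^{tA} = P · e^{tJ} · P⁻¹, and e^{tJ} can be computed block-by-block.

A has Jordan form
J =
  [5, 1, 0]
  [0, 5, 0]
  [0, 0, 5]
(up to reordering of blocks).

Per-block formulas:
  For a 2×2 Jordan block J_2(5): exp(t · J_2(5)) = e^(5t)·(I + t·N), where N is the 2×2 nilpotent shift.
  For a 1×1 block at λ = 5: exp(t · [5]) = [e^(5t)].

After assembling e^{tJ} and conjugating by P, we get:

e^{tA} =
  [-3*t*exp(5*t) + exp(5*t), -t*exp(5*t), 0]
  [9*t*exp(5*t), 3*t*exp(5*t) + exp(5*t), 0]
  [0, 0, exp(5*t)]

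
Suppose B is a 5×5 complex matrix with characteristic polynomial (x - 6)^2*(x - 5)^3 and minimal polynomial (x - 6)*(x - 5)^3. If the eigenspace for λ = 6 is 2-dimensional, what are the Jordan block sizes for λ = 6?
Block sizes for λ = 6: [1, 1]

Step 1 — from the characteristic polynomial, algebraic multiplicity of λ = 6 is 2. From dim ker(B − (6)·I) = 2, there are exactly 2 Jordan blocks for λ = 6.
Step 2 — from the minimal polynomial, the factor (x − 6) tells us the largest block for λ = 6 has size 1.
Step 3 — with total size 2, 2 blocks, and largest block 1, the block sizes (in nonincreasing order) are [1, 1].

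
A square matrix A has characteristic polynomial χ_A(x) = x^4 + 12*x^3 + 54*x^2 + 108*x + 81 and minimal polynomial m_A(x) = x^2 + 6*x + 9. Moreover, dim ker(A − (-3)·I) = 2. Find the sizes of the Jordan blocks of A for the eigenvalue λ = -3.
Block sizes for λ = -3: [2, 2]

Step 1 — from the characteristic polynomial, algebraic multiplicity of λ = -3 is 4. From dim ker(A − (-3)·I) = 2, there are exactly 2 Jordan blocks for λ = -3.
Step 2 — from the minimal polynomial, the factor (x + 3)^2 tells us the largest block for λ = -3 has size 2.
Step 3 — with total size 4, 2 blocks, and largest block 2, the block sizes (in nonincreasing order) are [2, 2].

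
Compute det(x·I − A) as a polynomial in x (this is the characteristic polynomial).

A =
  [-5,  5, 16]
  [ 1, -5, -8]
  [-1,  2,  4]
x^3 + 6*x^2 + 12*x + 8

Expanding det(x·I − A) (e.g. by cofactor expansion or by noting that A is similar to its Jordan form J, which has the same characteristic polynomial as A) gives
  χ_A(x) = x^3 + 6*x^2 + 12*x + 8
which factors as (x + 2)^3. The eigenvalues (with algebraic multiplicities) are λ = -2 with multiplicity 3.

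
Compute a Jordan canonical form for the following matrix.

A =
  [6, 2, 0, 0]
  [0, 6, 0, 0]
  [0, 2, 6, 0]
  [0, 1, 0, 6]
J_2(6) ⊕ J_1(6) ⊕ J_1(6)

The characteristic polynomial is
  det(x·I − A) = x^4 - 24*x^3 + 216*x^2 - 864*x + 1296 = (x - 6)^4

Eigenvalues and multiplicities (the geometric multiplicity of λ is n − rank(A − λI), which equals the number of Jordan blocks for λ):
  λ = 6: algebraic multiplicity = 4, geometric multiplicity = 3

Determining the block sizes for each eigenvalue:
  λ = 6: 3 blocks summing to 4 forces exactly one block of size 2 and the rest size 1 → block sizes [2, 1, 1]

Assembling the blocks gives a Jordan form
J =
  [6, 1, 0, 0]
  [0, 6, 0, 0]
  [0, 0, 6, 0]
  [0, 0, 0, 6]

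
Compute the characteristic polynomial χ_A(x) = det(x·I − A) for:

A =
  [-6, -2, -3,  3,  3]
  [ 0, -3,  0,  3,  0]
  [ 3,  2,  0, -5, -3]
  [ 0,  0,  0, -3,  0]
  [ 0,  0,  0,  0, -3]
x^5 + 15*x^4 + 90*x^3 + 270*x^2 + 405*x + 243

Expanding det(x·I − A) (e.g. by cofactor expansion or by noting that A is similar to its Jordan form J, which has the same characteristic polynomial as A) gives
  χ_A(x) = x^5 + 15*x^4 + 90*x^3 + 270*x^2 + 405*x + 243
which factors as (x + 3)^5. The eigenvalues (with algebraic multiplicities) are λ = -3 with multiplicity 5.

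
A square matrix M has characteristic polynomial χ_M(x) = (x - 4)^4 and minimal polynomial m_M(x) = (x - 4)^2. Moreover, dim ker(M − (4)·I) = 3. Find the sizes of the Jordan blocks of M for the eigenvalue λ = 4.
Block sizes for λ = 4: [2, 1, 1]

Step 1 — from the characteristic polynomial, algebraic multiplicity of λ = 4 is 4. From dim ker(M − (4)·I) = 3, there are exactly 3 Jordan blocks for λ = 4.
Step 2 — from the minimal polynomial, the factor (x − 4)^2 tells us the largest block for λ = 4 has size 2.
Step 3 — with total size 4, 3 blocks, and largest block 2, the block sizes (in nonincreasing order) are [2, 1, 1].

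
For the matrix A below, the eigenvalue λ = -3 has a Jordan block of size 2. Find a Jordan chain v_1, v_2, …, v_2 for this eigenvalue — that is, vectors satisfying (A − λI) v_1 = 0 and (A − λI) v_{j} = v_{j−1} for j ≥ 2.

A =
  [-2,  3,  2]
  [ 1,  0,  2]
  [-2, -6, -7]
A Jordan chain for λ = -3 of length 2:
v_1 = (1, 1, -2)ᵀ
v_2 = (1, 0, 0)ᵀ

Let N = A − (-3)·I. We want v_2 with N^2 v_2 = 0 but N^1 v_2 ≠ 0; then v_{j-1} := N · v_j for j = 2, …, 2.

Pick v_2 = (1, 0, 0)ᵀ.
Then v_1 = N · v_2 = (1, 1, -2)ᵀ.

Sanity check: (A − (-3)·I) v_1 = (0, 0, 0)ᵀ = 0. ✓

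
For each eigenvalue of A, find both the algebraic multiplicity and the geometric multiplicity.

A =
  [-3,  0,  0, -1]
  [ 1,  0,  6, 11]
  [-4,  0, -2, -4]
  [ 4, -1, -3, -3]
λ = -2: alg = 4, geom = 2

Step 1 — factor the characteristic polynomial to read off the algebraic multiplicities:
  χ_A(x) = (x + 2)^4

Step 2 — compute geometric multiplicities via the rank-nullity identity g(λ) = n − rank(A − λI):
  rank(A − (-2)·I) = 2, so dim ker(A − (-2)·I) = n − 2 = 2

Summary:
  λ = -2: algebraic multiplicity = 4, geometric multiplicity = 2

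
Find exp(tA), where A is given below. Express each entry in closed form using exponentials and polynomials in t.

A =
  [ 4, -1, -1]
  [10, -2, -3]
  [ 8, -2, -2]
e^{tA} =
  [-t^2 + 4*t + 1, -t, t^2/2 - t]
  [-2*t^2 + 10*t, 1 - 2*t, t^2 - 3*t]
  [-2*t^2 + 8*t, -2*t, t^2 - 2*t + 1]

Strategy: write A = P · J · P⁻¹ where J is a Jordan canonical form, so e^{tA} = P · e^{tJ} · P⁻¹, and e^{tJ} can be computed block-by-block.

A has Jordan form
J =
  [0, 1, 0]
  [0, 0, 1]
  [0, 0, 0]
(up to reordering of blocks).

Per-block formulas:
  For a 3×3 Jordan block J_3(0): exp(t · J_3(0)) = e^(0t)·(I + t·N + (t^2/2)·N^2), where N is the 3×3 nilpotent shift.

After assembling e^{tJ} and conjugating by P, we get:

e^{tA} =
  [-t^2 + 4*t + 1, -t, t^2/2 - t]
  [-2*t^2 + 10*t, 1 - 2*t, t^2 - 3*t]
  [-2*t^2 + 8*t, -2*t, t^2 - 2*t + 1]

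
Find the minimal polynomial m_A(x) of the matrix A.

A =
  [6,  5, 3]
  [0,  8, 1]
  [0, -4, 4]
x^3 - 18*x^2 + 108*x - 216

The characteristic polynomial is χ_A(x) = (x - 6)^3, so the eigenvalues are known. The minimal polynomial is
  m_A(x) = Π_λ (x − λ)^{k_λ}
where k_λ is the size of the *largest* Jordan block for λ (equivalently, the smallest k with (A − λI)^k v = 0 for every generalised eigenvector v of λ).

  λ = 6: largest Jordan block has size 3, contributing (x − 6)^3

So m_A(x) = (x - 6)^3 = x^3 - 18*x^2 + 108*x - 216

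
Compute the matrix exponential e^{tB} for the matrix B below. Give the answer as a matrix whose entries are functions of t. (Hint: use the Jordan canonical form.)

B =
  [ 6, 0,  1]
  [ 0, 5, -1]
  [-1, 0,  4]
e^{tB} =
  [t*exp(5*t) + exp(5*t), 0, t*exp(5*t)]
  [t^2*exp(5*t)/2, exp(5*t), t^2*exp(5*t)/2 - t*exp(5*t)]
  [-t*exp(5*t), 0, -t*exp(5*t) + exp(5*t)]

Strategy: write B = P · J · P⁻¹ where J is a Jordan canonical form, so e^{tB} = P · e^{tJ} · P⁻¹, and e^{tJ} can be computed block-by-block.

B has Jordan form
J =
  [5, 1, 0]
  [0, 5, 1]
  [0, 0, 5]
(up to reordering of blocks).

Per-block formulas:
  For a 3×3 Jordan block J_3(5): exp(t · J_3(5)) = e^(5t)·(I + t·N + (t^2/2)·N^2), where N is the 3×3 nilpotent shift.

After assembling e^{tJ} and conjugating by P, we get:

e^{tB} =
  [t*exp(5*t) + exp(5*t), 0, t*exp(5*t)]
  [t^2*exp(5*t)/2, exp(5*t), t^2*exp(5*t)/2 - t*exp(5*t)]
  [-t*exp(5*t), 0, -t*exp(5*t) + exp(5*t)]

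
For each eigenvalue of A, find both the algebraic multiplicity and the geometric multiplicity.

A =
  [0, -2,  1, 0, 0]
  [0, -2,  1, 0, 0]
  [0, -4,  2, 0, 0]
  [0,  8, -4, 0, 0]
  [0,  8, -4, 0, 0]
λ = 0: alg = 5, geom = 4

Step 1 — factor the characteristic polynomial to read off the algebraic multiplicities:
  χ_A(x) = x^5

Step 2 — compute geometric multiplicities via the rank-nullity identity g(λ) = n − rank(A − λI):
  rank(A − (0)·I) = 1, so dim ker(A − (0)·I) = n − 1 = 4

Summary:
  λ = 0: algebraic multiplicity = 5, geometric multiplicity = 4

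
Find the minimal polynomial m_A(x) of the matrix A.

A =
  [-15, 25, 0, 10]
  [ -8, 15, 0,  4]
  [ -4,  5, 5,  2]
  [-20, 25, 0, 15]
x^2 - 10*x + 25

The characteristic polynomial is χ_A(x) = (x - 5)^4, so the eigenvalues are known. The minimal polynomial is
  m_A(x) = Π_λ (x − λ)^{k_λ}
where k_λ is the size of the *largest* Jordan block for λ (equivalently, the smallest k with (A − λI)^k v = 0 for every generalised eigenvector v of λ).

  λ = 5: largest Jordan block has size 2, contributing (x − 5)^2

So m_A(x) = (x - 5)^2 = x^2 - 10*x + 25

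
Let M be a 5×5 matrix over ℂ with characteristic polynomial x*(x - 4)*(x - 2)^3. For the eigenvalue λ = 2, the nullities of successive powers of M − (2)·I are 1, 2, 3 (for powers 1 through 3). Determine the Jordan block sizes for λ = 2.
Block sizes for λ = 2: [3]

From the dimensions of kernels of powers, the number of Jordan blocks of size at least j is d_j − d_{j−1} where d_j = dim ker(N^j) (with d_0 = 0). Computing the differences gives [1, 1, 1].
The number of blocks of size exactly k is (#blocks of size ≥ k) − (#blocks of size ≥ k + 1), so the partition is: 1 block(s) of size 3.
In nonincreasing order the block sizes are [3].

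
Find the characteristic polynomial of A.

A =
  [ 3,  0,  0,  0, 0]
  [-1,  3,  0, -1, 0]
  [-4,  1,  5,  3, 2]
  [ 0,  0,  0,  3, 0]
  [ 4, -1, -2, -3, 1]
x^5 - 15*x^4 + 90*x^3 - 270*x^2 + 405*x - 243

Expanding det(x·I − A) (e.g. by cofactor expansion or by noting that A is similar to its Jordan form J, which has the same characteristic polynomial as A) gives
  χ_A(x) = x^5 - 15*x^4 + 90*x^3 - 270*x^2 + 405*x - 243
which factors as (x - 3)^5. The eigenvalues (with algebraic multiplicities) are λ = 3 with multiplicity 5.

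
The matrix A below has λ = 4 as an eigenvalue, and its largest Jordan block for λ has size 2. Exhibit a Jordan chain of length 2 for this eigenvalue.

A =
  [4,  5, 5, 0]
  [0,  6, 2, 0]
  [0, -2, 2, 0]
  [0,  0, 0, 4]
A Jordan chain for λ = 4 of length 2:
v_1 = (5, 2, -2, 0)ᵀ
v_2 = (0, 1, 0, 0)ᵀ

Let N = A − (4)·I. We want v_2 with N^2 v_2 = 0 but N^1 v_2 ≠ 0; then v_{j-1} := N · v_j for j = 2, …, 2.

Pick v_2 = (0, 1, 0, 0)ᵀ.
Then v_1 = N · v_2 = (5, 2, -2, 0)ᵀ.

Sanity check: (A − (4)·I) v_1 = (0, 0, 0, 0)ᵀ = 0. ✓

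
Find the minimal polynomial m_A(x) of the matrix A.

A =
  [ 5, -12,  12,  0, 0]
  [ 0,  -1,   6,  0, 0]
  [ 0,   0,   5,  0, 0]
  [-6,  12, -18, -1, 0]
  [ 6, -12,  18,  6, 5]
x^2 - 4*x - 5

The characteristic polynomial is χ_A(x) = (x - 5)^3*(x + 1)^2, so the eigenvalues are known. The minimal polynomial is
  m_A(x) = Π_λ (x − λ)^{k_λ}
where k_λ is the size of the *largest* Jordan block for λ (equivalently, the smallest k with (A − λI)^k v = 0 for every generalised eigenvector v of λ).

  λ = -1: largest Jordan block has size 1, contributing (x + 1)
  λ = 5: largest Jordan block has size 1, contributing (x − 5)

So m_A(x) = (x - 5)*(x + 1) = x^2 - 4*x - 5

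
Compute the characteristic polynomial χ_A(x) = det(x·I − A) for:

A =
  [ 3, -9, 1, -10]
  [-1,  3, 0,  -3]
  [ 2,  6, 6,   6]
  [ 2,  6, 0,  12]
x^4 - 24*x^3 + 216*x^2 - 864*x + 1296

Expanding det(x·I − A) (e.g. by cofactor expansion or by noting that A is similar to its Jordan form J, which has the same characteristic polynomial as A) gives
  χ_A(x) = x^4 - 24*x^3 + 216*x^2 - 864*x + 1296
which factors as (x - 6)^4. The eigenvalues (with algebraic multiplicities) are λ = 6 with multiplicity 4.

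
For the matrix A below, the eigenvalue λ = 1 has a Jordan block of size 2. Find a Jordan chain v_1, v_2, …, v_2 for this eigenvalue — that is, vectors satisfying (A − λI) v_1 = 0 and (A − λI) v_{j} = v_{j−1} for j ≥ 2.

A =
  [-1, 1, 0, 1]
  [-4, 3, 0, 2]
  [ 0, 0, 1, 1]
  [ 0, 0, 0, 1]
A Jordan chain for λ = 1 of length 2:
v_1 = (-2, -4, 0, 0)ᵀ
v_2 = (1, 0, 0, 0)ᵀ

Let N = A − (1)·I. We want v_2 with N^2 v_2 = 0 but N^1 v_2 ≠ 0; then v_{j-1} := N · v_j for j = 2, …, 2.

Pick v_2 = (1, 0, 0, 0)ᵀ.
Then v_1 = N · v_2 = (-2, -4, 0, 0)ᵀ.

Sanity check: (A − (1)·I) v_1 = (0, 0, 0, 0)ᵀ = 0. ✓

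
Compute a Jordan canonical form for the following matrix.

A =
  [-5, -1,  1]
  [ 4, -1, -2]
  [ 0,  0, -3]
J_2(-3) ⊕ J_1(-3)

The characteristic polynomial is
  det(x·I − A) = x^3 + 9*x^2 + 27*x + 27 = (x + 3)^3

Eigenvalues and multiplicities (the geometric multiplicity of λ is n − rank(A − λI), which equals the number of Jordan blocks for λ):
  λ = -3: algebraic multiplicity = 3, geometric multiplicity = 2

Determining the block sizes for each eigenvalue:
  λ = -3: 2 blocks summing to 3 forces exactly one block of size 2 and the rest size 1 → block sizes [2, 1]

Assembling the blocks gives a Jordan form
J =
  [-3,  1,  0]
  [ 0, -3,  0]
  [ 0,  0, -3]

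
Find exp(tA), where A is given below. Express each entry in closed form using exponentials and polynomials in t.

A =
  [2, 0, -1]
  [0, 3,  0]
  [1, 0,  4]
e^{tA} =
  [-t*exp(3*t) + exp(3*t), 0, -t*exp(3*t)]
  [0, exp(3*t), 0]
  [t*exp(3*t), 0, t*exp(3*t) + exp(3*t)]

Strategy: write A = P · J · P⁻¹ where J is a Jordan canonical form, so e^{tA} = P · e^{tJ} · P⁻¹, and e^{tJ} can be computed block-by-block.

A has Jordan form
J =
  [3, 1, 0]
  [0, 3, 0]
  [0, 0, 3]
(up to reordering of blocks).

Per-block formulas:
  For a 1×1 block at λ = 3: exp(t · [3]) = [e^(3t)].
  For a 2×2 Jordan block J_2(3): exp(t · J_2(3)) = e^(3t)·(I + t·N), where N is the 2×2 nilpotent shift.

After assembling e^{tJ} and conjugating by P, we get:

e^{tA} =
  [-t*exp(3*t) + exp(3*t), 0, -t*exp(3*t)]
  [0, exp(3*t), 0]
  [t*exp(3*t), 0, t*exp(3*t) + exp(3*t)]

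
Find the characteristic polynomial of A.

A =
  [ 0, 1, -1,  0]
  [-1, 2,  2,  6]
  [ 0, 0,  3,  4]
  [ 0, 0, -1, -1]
x^4 - 4*x^3 + 6*x^2 - 4*x + 1

Expanding det(x·I − A) (e.g. by cofactor expansion or by noting that A is similar to its Jordan form J, which has the same characteristic polynomial as A) gives
  χ_A(x) = x^4 - 4*x^3 + 6*x^2 - 4*x + 1
which factors as (x - 1)^4. The eigenvalues (with algebraic multiplicities) are λ = 1 with multiplicity 4.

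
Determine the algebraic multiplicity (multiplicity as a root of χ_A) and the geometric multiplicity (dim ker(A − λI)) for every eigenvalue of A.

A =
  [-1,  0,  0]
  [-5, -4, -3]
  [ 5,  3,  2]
λ = -1: alg = 3, geom = 2

Step 1 — factor the characteristic polynomial to read off the algebraic multiplicities:
  χ_A(x) = (x + 1)^3

Step 2 — compute geometric multiplicities via the rank-nullity identity g(λ) = n − rank(A − λI):
  rank(A − (-1)·I) = 1, so dim ker(A − (-1)·I) = n − 1 = 2

Summary:
  λ = -1: algebraic multiplicity = 3, geometric multiplicity = 2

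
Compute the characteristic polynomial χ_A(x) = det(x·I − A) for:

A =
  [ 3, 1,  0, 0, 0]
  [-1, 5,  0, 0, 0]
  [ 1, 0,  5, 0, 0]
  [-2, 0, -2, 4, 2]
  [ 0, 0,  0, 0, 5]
x^5 - 22*x^4 + 193*x^3 - 844*x^2 + 1840*x - 1600

Expanding det(x·I − A) (e.g. by cofactor expansion or by noting that A is similar to its Jordan form J, which has the same characteristic polynomial as A) gives
  χ_A(x) = x^5 - 22*x^4 + 193*x^3 - 844*x^2 + 1840*x - 1600
which factors as (x - 5)^2*(x - 4)^3. The eigenvalues (with algebraic multiplicities) are λ = 4 with multiplicity 3, λ = 5 with multiplicity 2.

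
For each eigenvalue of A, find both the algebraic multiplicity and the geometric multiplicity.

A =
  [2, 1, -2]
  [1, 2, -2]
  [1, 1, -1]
λ = 1: alg = 3, geom = 2

Step 1 — factor the characteristic polynomial to read off the algebraic multiplicities:
  χ_A(x) = (x - 1)^3

Step 2 — compute geometric multiplicities via the rank-nullity identity g(λ) = n − rank(A − λI):
  rank(A − (1)·I) = 1, so dim ker(A − (1)·I) = n − 1 = 2

Summary:
  λ = 1: algebraic multiplicity = 3, geometric multiplicity = 2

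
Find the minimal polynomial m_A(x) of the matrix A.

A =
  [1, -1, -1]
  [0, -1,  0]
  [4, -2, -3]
x^2 + 2*x + 1

The characteristic polynomial is χ_A(x) = (x + 1)^3, so the eigenvalues are known. The minimal polynomial is
  m_A(x) = Π_λ (x − λ)^{k_λ}
where k_λ is the size of the *largest* Jordan block for λ (equivalently, the smallest k with (A − λI)^k v = 0 for every generalised eigenvector v of λ).

  λ = -1: largest Jordan block has size 2, contributing (x + 1)^2

So m_A(x) = (x + 1)^2 = x^2 + 2*x + 1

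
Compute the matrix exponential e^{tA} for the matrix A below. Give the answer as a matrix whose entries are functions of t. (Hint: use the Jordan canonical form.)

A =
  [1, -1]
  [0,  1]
e^{tA} =
  [exp(t), -t*exp(t)]
  [0, exp(t)]

Strategy: write A = P · J · P⁻¹ where J is a Jordan canonical form, so e^{tA} = P · e^{tJ} · P⁻¹, and e^{tJ} can be computed block-by-block.

A has Jordan form
J =
  [1, 1]
  [0, 1]
(up to reordering of blocks).

Per-block formulas:
  For a 2×2 Jordan block J_2(1): exp(t · J_2(1)) = e^(1t)·(I + t·N), where N is the 2×2 nilpotent shift.

After assembling e^{tJ} and conjugating by P, we get:

e^{tA} =
  [exp(t), -t*exp(t)]
  [0, exp(t)]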